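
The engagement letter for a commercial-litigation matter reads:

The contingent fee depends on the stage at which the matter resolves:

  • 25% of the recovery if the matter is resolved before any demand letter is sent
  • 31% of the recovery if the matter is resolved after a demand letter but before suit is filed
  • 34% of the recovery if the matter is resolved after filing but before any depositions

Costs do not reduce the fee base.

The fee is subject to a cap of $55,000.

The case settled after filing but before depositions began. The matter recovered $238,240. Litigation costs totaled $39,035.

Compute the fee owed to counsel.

Fee base is the gross recovery, $238,240; costs are reimbursed separately.
The matter settled after filing but before depositions began, so the 34% rate applies.
$238,240 × 34% = $81,001.60
$81,001.60 exceeds the $55,000 cap, so the fee is capped at $55,000.00.

$55,000.00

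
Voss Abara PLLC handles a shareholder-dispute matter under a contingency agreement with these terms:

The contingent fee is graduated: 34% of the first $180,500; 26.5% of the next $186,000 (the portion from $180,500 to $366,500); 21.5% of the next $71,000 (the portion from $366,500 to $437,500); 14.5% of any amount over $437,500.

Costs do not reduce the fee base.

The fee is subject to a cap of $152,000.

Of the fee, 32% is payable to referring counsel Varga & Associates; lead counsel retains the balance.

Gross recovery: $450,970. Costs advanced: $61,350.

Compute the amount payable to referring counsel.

Fee base is the gross recovery, $450,970; costs are reimbursed separately.
First $180,500 at 34% = $61,370.00
Next $186,000 at 26.5% = $49,290.00
Next $71,000 at 21.5% = $15,265.00
Remaining $13,470 at 14.5% = $1,953.15
Fee: $61,370.00 + $49,290.00 + $15,265.00 + $1,953.15 = $127,878.15
$127,878.15 is under the $152,000 cap.
Referral share: 32% of $127,878.15 = $40,921.01; lead counsel retains $127,878.15 − $40,921.01 = $86,957.14.

$40,921.01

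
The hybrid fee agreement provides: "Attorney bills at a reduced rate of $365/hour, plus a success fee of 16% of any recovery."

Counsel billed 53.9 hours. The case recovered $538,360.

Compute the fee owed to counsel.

$105,811.10

Hourly: 53.9 × $365 = $19,673.50
Success fee: 16% of $538,360 = $86,137.60
Total: $19,673.50 + $86,137.60 = $105,811.10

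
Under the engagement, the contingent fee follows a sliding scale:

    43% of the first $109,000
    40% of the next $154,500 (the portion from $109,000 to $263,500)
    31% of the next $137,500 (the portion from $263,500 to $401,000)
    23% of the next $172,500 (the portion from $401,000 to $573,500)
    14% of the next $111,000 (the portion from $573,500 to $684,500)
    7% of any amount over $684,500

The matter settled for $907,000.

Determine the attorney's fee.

First $109,000 at 43% = $46,870.00
Next $154,500 at 40% = $61,800.00
Next $137,500 at 31% = $42,625.00
Next $172,500 at 23% = $39,675.00
Next $111,000 at 14% = $15,540.00
Remaining $222,500 at 7% = $15,575.00
Fee: $46,870.00 + $61,800.00 + $42,625.00 + $39,675.00 + $15,540.00 + $15,575.00 = $222,085.00

$222,085.00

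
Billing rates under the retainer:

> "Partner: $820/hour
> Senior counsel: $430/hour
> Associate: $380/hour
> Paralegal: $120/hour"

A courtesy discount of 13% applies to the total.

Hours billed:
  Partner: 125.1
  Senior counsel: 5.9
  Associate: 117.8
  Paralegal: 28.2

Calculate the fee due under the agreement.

Partner: 125.1 × $820 = $102,582.00
Senior counsel: 5.9 × $430 = $2,537.00
Associate: 117.8 × $380 = $44,764.00
Paralegal: 28.2 × $120 = $3,384.00
Subtotal: $153,267.00
Less 13% discount: −$19,924.71
Total: $153,267.00 − $19,924.71 = $133,342.29

$133,342.29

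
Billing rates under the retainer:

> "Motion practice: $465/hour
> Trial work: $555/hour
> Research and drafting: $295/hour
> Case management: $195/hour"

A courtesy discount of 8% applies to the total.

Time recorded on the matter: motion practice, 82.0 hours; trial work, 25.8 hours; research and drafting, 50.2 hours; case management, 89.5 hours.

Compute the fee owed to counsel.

$77,933.66

Motion practice: 82.0 × $465 = $38,130.00
Trial work: 25.8 × $555 = $14,319.00
Research and drafting: 50.2 × $295 = $14,809.00
Case management: 89.5 × $195 = $17,452.50
Subtotal: $84,710.50
Less 8% discount: −$6,776.84
Total: $84,710.50 − $6,776.84 = $77,933.66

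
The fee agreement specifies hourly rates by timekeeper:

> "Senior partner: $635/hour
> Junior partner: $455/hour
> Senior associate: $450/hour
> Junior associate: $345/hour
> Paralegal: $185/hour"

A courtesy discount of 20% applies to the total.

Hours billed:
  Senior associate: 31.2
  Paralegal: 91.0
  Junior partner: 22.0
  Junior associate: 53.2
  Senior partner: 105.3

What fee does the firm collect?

Senior partner: 105.3 × $635 = $66,865.50
Junior partner: 22.0 × $455 = $10,010.00
Senior associate: 31.2 × $450 = $14,040.00
Junior associate: 53.2 × $345 = $18,354.00
Paralegal: 91.0 × $185 = $16,835.00
Subtotal: $126,104.50
Less 20% discount: −$25,220.90
Total: $126,104.50 − $25,220.90 = $100,883.60

$100,883.60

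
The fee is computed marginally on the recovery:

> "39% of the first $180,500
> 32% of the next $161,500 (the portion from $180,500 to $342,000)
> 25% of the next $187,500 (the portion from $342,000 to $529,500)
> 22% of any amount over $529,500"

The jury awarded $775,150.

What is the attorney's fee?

$222,993.00

First $180,500 at 39% = $70,395.00
Next $161,500 at 32% = $51,680.00
Next $187,500 at 25% = $46,875.00
Remaining $245,650 at 22% = $54,043.00
Fee: $70,395.00 + $51,680.00 + $46,875.00 + $54,043.00 = $222,993.00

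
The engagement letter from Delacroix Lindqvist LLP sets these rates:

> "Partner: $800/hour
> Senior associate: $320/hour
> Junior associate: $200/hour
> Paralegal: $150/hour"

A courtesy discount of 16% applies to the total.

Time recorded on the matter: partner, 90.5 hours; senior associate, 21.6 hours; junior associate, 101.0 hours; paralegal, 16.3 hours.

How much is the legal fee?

$85,643.88

Partner: 90.5 × $800 = $72,400.00
Senior associate: 21.6 × $320 = $6,912.00
Junior associate: 101.0 × $200 = $20,200.00
Paralegal: 16.3 × $150 = $2,445.00
Subtotal: $101,957.00
Less 16% discount: −$16,313.12
Total: $101,957.00 − $16,313.12 = $85,643.88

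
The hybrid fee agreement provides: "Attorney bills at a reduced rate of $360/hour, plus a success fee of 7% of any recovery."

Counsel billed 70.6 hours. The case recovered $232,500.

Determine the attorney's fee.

$41,691.00

Hourly: 70.6 × $360 = $25,416.00
Success fee: 7% of $232,500 = $16,275.00
Total: $25,416.00 + $16,275.00 = $41,691.00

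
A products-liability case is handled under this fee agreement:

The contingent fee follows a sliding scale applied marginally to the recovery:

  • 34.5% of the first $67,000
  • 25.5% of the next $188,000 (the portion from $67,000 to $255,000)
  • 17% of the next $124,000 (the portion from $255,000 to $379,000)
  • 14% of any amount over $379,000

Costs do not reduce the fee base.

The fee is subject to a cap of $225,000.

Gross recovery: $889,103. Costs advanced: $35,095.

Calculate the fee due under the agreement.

$163,549.42

Fee base is the gross recovery, $889,103; costs are reimbursed separately.
First $67,000 at 34.5% = $23,115.00
Next $188,000 at 25.5% = $47,940.00
Next $124,000 at 17% = $21,080.00
Remaining $510,103 at 14% = $71,414.42
Fee: $23,115.00 + $47,940.00 + $21,080.00 + $71,414.42 = $163,549.42
$163,549.42 is under the $225,000 cap.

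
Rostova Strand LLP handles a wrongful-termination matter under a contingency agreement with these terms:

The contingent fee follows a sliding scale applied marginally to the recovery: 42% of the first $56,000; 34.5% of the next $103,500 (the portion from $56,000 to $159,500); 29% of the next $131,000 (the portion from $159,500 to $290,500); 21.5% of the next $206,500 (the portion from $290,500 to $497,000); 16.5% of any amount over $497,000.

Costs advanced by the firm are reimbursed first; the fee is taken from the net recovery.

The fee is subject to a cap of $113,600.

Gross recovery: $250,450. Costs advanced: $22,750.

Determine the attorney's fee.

Fee base (net of costs): $250,450 − $22,750 = $227,700
First $56,000 at 42% = $23,520.00
Next $103,500 at 34.5% = $35,707.50
Remaining $68,200 at 29% = $19,778.00
Fee: $23,520.00 + $35,707.50 + $19,778.00 = $79,005.50
$79,005.50 is under the $113,600 cap.

$79,005.50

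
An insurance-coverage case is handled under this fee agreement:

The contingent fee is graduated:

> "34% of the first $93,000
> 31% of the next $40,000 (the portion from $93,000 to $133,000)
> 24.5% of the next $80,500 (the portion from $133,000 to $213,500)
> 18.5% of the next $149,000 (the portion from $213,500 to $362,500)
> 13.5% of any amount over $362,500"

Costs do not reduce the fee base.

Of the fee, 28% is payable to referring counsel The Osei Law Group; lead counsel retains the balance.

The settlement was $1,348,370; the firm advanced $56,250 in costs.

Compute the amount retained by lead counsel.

Fee base is the gross recovery, $1,348,370; costs are reimbursed separately.
First $93,000 at 34% = $31,620.00
Next $40,000 at 31% = $12,400.00
Next $80,500 at 24.5% = $19,722.50
Next $149,000 at 18.5% = $27,565.00
Remaining $985,870 at 13.5% = $133,092.45
Fee: $31,620.00 + $12,400.00 + $19,722.50 + $27,565.00 + $133,092.45 = $224,399.95
Referral share: 28% of $224,399.95 = $62,831.99; lead counsel retains $224,399.95 − $62,831.99 = $161,567.96.

$161,567.96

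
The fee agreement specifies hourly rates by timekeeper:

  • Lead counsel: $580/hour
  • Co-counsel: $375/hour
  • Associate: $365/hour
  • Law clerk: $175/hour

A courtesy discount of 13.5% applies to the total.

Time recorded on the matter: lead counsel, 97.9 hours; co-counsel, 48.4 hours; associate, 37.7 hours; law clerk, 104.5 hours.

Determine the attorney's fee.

$92,537.70

Lead counsel: 97.9 × $580 = $56,782.00
Co-counsel: 48.4 × $375 = $18,150.00
Associate: 37.7 × $365 = $13,760.50
Law clerk: 104.5 × $175 = $18,287.50
Subtotal: $106,980.00
Less 13.5% discount: −$14,442.30
Total: $106,980.00 − $14,442.30 = $92,537.70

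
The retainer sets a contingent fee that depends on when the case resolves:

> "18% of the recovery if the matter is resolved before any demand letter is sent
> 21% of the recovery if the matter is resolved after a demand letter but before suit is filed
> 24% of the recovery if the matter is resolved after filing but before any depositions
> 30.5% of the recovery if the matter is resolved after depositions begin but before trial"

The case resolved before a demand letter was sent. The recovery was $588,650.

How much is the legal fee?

The matter resolved before a demand letter was sent, so the 18% rate applies.
$588,650 × 18% = $105,957.00

$105,957.00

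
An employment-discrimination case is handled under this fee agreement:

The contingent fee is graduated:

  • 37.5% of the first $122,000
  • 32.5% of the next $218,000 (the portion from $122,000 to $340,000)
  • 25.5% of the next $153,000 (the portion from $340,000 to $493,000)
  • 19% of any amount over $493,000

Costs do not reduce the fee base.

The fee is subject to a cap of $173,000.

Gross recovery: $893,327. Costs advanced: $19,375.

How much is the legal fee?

Fee base is the gross recovery, $893,327; costs are reimbursed separately.
First $122,000 at 37.5% = $45,750.00
Next $218,000 at 32.5% = $70,850.00
Next $153,000 at 25.5% = $39,015.00
Remaining $400,327 at 19% = $76,062.13
Fee: $45,750.00 + $70,850.00 + $39,015.00 + $76,062.13 = $231,677.13
$231,677.13 exceeds the $173,000 cap, so the fee is capped at $173,000.00.

$173,000.00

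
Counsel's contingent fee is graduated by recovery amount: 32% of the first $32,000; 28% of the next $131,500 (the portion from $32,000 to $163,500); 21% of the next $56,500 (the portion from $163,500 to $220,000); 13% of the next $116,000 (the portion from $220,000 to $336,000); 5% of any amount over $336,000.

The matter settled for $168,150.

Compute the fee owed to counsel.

$48,036.50

First $32,000 at 32% = $10,240.00
Next $131,500 at 28% = $36,820.00
Remaining $4,650 at 21% = $976.50
Fee: $10,240.00 + $36,820.00 + $976.50 = $48,036.50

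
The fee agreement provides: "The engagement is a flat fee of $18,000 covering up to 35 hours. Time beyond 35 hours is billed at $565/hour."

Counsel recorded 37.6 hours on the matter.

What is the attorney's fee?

Flat fee: $18,000.00
Excess hours: 37.6 − 35 = 2.6
Overrun: 2.6 × $565 = $1,469.00
Total: $18,000.00 + $1,469.00 = $19,469.00

$19,469.00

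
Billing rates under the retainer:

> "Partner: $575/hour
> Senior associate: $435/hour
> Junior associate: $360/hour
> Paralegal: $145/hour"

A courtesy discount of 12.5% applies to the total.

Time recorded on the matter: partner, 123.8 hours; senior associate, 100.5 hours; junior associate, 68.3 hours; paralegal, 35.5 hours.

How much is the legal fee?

Partner: 123.8 × $575 = $71,185.00
Senior associate: 100.5 × $435 = $43,717.50
Junior associate: 68.3 × $360 = $24,588.00
Paralegal: 35.5 × $145 = $5,147.50
Subtotal: $144,638.00
Less 12.5% discount: −$18,079.75
Total: $144,638.00 − $18,079.75 = $126,558.25

$126,558.25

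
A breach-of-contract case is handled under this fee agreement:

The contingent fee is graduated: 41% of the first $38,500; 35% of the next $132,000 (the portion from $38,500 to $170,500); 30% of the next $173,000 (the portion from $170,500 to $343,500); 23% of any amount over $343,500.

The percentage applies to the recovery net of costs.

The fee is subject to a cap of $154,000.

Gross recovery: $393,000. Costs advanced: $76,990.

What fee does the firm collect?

$105,638.00

Fee base (net of costs): $393,000 − $76,990 = $316,010
First $38,500 at 41% = $15,785.00
Next $132,000 at 35% = $46,200.00
Remaining $145,510 at 30% = $43,653.00
Fee: $15,785.00 + $46,200.00 + $43,653.00 = $105,638.00
$105,638.00 is under the $154,000 cap.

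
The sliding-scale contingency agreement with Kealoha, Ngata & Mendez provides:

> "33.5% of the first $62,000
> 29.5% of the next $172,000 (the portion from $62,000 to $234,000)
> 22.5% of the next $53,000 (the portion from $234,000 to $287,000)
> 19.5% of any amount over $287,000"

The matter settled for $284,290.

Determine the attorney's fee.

First $62,000 at 33.5% = $20,770.00
Next $172,000 at 29.5% = $50,740.00
Remaining $50,290 at 22.5% = $11,315.25
Fee: $20,770.00 + $50,740.00 + $11,315.25 = $82,825.25

$82,825.25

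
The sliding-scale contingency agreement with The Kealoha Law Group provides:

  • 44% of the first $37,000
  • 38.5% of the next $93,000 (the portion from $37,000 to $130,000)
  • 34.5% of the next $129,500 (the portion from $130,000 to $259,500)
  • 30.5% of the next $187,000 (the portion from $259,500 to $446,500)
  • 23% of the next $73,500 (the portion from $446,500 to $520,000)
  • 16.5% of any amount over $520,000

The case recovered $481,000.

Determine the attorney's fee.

$161,732.50

First $37,000 at 44% = $16,280.00
Next $93,000 at 38.5% = $35,805.00
Next $129,500 at 34.5% = $44,677.50
Next $187,000 at 30.5% = $57,035.00
Remaining $34,500 at 23% = $7,935.00
Fee: $16,280.00 + $35,805.00 + $44,677.50 + $57,035.00 + $7,935.00 = $161,732.50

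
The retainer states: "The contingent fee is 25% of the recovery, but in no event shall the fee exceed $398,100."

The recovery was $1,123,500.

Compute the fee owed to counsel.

25% of $1,123,500 = $280,875.00
That is under the $398,100 cap.

$280,875.00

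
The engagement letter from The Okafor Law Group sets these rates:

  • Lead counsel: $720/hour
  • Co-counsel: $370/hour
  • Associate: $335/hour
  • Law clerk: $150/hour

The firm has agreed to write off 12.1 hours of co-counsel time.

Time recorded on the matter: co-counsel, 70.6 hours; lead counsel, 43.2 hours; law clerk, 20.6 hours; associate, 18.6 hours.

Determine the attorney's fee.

$62,070.00

Lead counsel: 43.2 × $720 = $31,104.00
Co-counsel: 70.6 × $370 = $26,122.00
Associate: 18.6 × $335 = $6,231.00
Law clerk: 20.6 × $150 = $3,090.00
Subtotal: $66,547.00
Write-off: 12.1 × $370 = $4,477.00
Total: $66,547.00 − $4,477.00 = $62,070.00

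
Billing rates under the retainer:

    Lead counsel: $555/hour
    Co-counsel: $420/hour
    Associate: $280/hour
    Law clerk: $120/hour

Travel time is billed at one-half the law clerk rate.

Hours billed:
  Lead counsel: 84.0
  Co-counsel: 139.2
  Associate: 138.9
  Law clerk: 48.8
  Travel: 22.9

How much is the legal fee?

Lead counsel: 84.0 × $555 = $46,620.00
Co-counsel: 139.2 × $420 = $58,464.00
Associate: 138.9 × $280 = $38,892.00
Law clerk: 48.8 × $120 = $5,856.00
Subtotal: $46,620.00 + $58,464.00 + $38,892.00 + $5,856.00 = $149,832.00
Travel: 22.9 × ($120 ÷ 2) = 22.9 × $60.00 = $1,374.00
Total: $149,832.00 + $1,374.00 = $151,206.00

$151,206.00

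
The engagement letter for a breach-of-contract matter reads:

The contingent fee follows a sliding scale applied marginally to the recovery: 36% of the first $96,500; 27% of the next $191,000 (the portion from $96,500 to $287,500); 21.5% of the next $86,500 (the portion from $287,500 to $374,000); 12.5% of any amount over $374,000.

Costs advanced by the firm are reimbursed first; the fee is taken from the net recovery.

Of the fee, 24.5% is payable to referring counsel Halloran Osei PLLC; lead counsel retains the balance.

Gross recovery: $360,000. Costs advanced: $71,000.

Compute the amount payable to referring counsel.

Fee base (net of costs): $360,000 − $71,000 = $289,000
First $96,500 at 36% = $34,740.00
Next $191,000 at 27% = $51,570.00
Remaining $1,500 at 21.5% = $322.50
Fee: $34,740.00 + $51,570.00 + $322.50 = $86,632.50
Referral share: 24.5% of $86,632.50 = $21,224.96; lead counsel retains $86,632.50 − $21,224.96 = $65,407.54.

$21,224.96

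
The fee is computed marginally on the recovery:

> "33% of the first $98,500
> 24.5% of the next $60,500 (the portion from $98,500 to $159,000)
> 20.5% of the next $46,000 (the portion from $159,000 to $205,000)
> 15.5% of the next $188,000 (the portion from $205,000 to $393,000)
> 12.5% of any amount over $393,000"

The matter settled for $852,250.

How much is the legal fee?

$143,303.75

First $98,500 at 33% = $32,505.00
Next $60,500 at 24.5% = $14,822.50
Next $46,000 at 20.5% = $9,430.00
Next $188,000 at 15.5% = $29,140.00
Remaining $459,250 at 12.5% = $57,406.25
Fee: $32,505.00 + $14,822.50 + $9,430.00 + $29,140.00 + $57,406.25 = $143,303.75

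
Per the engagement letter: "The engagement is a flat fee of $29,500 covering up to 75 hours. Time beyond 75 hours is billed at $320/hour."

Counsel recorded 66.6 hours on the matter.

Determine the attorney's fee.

66.6 hours is within the 75-hour scope; only the flat fee applies.

$29,500.00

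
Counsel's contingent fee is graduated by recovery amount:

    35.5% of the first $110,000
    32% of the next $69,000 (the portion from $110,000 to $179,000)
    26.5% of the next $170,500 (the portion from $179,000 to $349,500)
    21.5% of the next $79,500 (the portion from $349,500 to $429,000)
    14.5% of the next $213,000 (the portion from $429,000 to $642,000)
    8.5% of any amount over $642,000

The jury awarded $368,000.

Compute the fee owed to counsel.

First $110,000 at 35.5% = $39,050.00
Next $69,000 at 32% = $22,080.00
Next $170,500 at 26.5% = $45,182.50
Remaining $18,500 at 21.5% = $3,977.50
Fee: $39,050.00 + $22,080.00 + $45,182.50 + $3,977.50 = $110,290.00

$110,290.00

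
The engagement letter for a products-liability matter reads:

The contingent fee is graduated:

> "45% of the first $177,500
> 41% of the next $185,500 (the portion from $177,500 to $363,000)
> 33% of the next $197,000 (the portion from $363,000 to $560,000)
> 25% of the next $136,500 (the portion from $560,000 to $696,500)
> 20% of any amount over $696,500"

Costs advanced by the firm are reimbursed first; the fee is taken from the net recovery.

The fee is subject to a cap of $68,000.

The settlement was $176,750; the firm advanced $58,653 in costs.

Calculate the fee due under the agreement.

$53,143.65

Fee base (net of costs): $176,750 − $58,653 = $118,097
First $118,097 at 45% = $53,143.65
$53,143.65 is under the $68,000 cap.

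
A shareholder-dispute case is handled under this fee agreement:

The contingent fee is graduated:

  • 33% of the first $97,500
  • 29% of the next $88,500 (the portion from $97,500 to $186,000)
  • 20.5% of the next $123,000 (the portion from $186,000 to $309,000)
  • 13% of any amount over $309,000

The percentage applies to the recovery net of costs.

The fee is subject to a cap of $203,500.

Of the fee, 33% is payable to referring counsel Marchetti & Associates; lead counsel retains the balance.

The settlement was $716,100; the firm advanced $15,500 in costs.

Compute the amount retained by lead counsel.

Fee base (net of costs): $716,100 − $15,500 = $700,600
First $97,500 at 33% = $32,175.00
Next $88,500 at 29% = $25,665.00
Next $123,000 at 20.5% = $25,215.00
Remaining $391,600 at 13% = $50,908.00
Fee: $32,175.00 + $25,665.00 + $25,215.00 + $50,908.00 = $133,963.00
$133,963.00 is under the $203,500 cap.
Referral share: 33% of $133,963.00 = $44,207.79; lead counsel retains $133,963.00 − $44,207.79 = $89,755.21.

$89,755.21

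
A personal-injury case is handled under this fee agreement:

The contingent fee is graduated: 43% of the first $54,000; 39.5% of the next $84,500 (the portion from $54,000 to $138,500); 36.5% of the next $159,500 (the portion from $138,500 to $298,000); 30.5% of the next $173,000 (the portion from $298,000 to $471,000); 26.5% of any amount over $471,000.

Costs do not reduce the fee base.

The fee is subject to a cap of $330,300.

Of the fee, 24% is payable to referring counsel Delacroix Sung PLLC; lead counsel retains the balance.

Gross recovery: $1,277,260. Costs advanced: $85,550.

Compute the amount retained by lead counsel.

Fee base is the gross recovery, $1,277,260; costs are reimbursed separately.
First $54,000 at 43% = $23,220.00
Next $84,500 at 39.5% = $33,377.50
Next $159,500 at 36.5% = $58,217.50
Next $173,000 at 30.5% = $52,765.00
Remaining $806,260 at 26.5% = $213,658.90
Fee: $23,220.00 + $33,377.50 + $58,217.50 + $52,765.00 + $213,658.90 = $381,238.90
$381,238.90 exceeds the $330,300 cap, so the fee is capped at $330,300.00.
Referral share: 24% of $330,300.00 = $79,272.00; lead counsel retains $330,300.00 − $79,272.00 = $251,028.00.

$251,028.00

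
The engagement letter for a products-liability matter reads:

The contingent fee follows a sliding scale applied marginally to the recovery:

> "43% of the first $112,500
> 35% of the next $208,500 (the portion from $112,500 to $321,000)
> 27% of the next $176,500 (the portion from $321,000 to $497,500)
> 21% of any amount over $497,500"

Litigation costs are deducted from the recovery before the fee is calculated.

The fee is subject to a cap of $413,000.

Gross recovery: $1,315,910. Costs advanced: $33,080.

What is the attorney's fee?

Fee base (net of costs): $1,315,910 − $33,080 = $1,282,830
First $112,500 at 43% = $48,375.00
Next $208,500 at 35% = $72,975.00
Next $176,500 at 27% = $47,655.00
Remaining $785,330 at 21% = $164,919.30
Fee: $48,375.00 + $72,975.00 + $47,655.00 + $164,919.30 = $333,924.30
$333,924.30 is under the $413,000 cap.

$333,924.30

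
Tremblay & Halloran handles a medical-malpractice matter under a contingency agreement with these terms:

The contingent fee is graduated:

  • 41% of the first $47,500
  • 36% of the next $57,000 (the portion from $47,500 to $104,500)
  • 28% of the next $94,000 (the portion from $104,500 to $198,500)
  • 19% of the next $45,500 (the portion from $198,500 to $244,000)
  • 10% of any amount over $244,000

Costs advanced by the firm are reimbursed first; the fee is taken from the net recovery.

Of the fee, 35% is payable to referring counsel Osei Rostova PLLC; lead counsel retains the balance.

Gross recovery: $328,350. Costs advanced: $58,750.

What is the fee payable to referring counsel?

$27,132.00

Fee base (net of costs): $328,350 − $58,750 = $269,600
First $47,500 at 41% = $19,475.00
Next $57,000 at 36% = $20,520.00
Next $94,000 at 28% = $26,320.00
Next $45,500 at 19% = $8,645.00
Remaining $25,600 at 10% = $2,560.00
Fee: $19,475.00 + $20,520.00 + $26,320.00 + $8,645.00 + $2,560.00 = $77,520.00
Referral share: 35% of $77,520.00 = $27,132.00; lead counsel retains $77,520.00 − $27,132.00 = $50,388.00.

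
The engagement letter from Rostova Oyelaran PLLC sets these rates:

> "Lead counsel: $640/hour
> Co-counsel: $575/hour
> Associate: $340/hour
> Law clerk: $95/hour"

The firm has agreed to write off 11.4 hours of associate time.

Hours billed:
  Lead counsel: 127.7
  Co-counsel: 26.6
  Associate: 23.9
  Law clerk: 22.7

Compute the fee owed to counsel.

$103,429.50

Lead counsel: 127.7 × $640 = $81,728.00
Co-counsel: 26.6 × $575 = $15,295.00
Associate: 23.9 × $340 = $8,126.00
Law clerk: 22.7 × $95 = $2,156.50
Subtotal: $107,305.50
Write-off: 11.4 × $340 = $3,876.00
Total: $107,305.50 − $3,876.00 = $103,429.50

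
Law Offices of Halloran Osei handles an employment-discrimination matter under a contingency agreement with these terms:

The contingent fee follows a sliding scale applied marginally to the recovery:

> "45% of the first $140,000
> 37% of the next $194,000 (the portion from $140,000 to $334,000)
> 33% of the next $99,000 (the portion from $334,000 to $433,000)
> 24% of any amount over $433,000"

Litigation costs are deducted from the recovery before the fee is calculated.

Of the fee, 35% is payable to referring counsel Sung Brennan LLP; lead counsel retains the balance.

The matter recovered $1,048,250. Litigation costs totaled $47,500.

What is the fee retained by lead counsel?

$197,411.50

Fee base (net of costs): $1,048,250 − $47,500 = $1,000,750
First $140,000 at 45% = $63,000.00
Next $194,000 at 37% = $71,780.00
Next $99,000 at 33% = $32,670.00
Remaining $567,750 at 24% = $136,260.00
Fee: $63,000.00 + $71,780.00 + $32,670.00 + $136,260.00 = $303,710.00
Referral share: 35% of $303,710.00 = $106,298.50; lead counsel retains $303,710.00 − $106,298.50 = $197,411.50.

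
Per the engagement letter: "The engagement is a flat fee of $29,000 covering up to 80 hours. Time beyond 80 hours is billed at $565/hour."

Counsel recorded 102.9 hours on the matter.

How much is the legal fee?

Flat fee: $29,000.00
Excess hours: 102.9 − 80 = 22.9
Overrun: 22.9 × $565 = $12,938.50
Total: $29,000.00 + $12,938.50 = $41,938.50

$41,938.50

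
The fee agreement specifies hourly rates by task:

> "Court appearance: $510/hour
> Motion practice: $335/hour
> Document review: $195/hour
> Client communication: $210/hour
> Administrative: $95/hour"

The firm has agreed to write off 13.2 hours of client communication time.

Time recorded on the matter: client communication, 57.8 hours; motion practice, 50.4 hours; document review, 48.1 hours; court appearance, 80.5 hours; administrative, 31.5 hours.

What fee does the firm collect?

Court appearance: 80.5 × $510 = $41,055.00
Motion practice: 50.4 × $335 = $16,884.00
Document review: 48.1 × $195 = $9,379.50
Client communication: 57.8 × $210 = $12,138.00
Administrative: 31.5 × $95 = $2,992.50
Subtotal: $82,449.00
Write-off: 13.2 × $210 = $2,772.00
Total: $82,449.00 − $2,772.00 = $79,677.00

$79,677.00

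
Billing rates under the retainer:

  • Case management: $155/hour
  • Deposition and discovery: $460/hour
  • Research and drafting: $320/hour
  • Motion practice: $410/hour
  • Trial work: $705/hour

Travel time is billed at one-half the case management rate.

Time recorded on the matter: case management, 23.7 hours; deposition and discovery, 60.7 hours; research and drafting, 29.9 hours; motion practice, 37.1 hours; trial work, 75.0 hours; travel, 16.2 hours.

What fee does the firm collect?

$110,505.00

Case management: 23.7 × $155 = $3,673.50
Deposition and discovery: 60.7 × $460 = $27,922.00
Research and drafting: 29.9 × $320 = $9,568.00
Motion practice: 37.1 × $410 = $15,211.00
Trial work: 75.0 × $705 = $52,875.00
Subtotal: $3,673.50 + $27,922.00 + $9,568.00 + $15,211.00 + $52,875.00 = $109,249.50
Travel: 16.2 × ($155 ÷ 2) = 16.2 × $77.50 = $1,255.50
Total: $109,249.50 + $1,255.50 = $110,505.00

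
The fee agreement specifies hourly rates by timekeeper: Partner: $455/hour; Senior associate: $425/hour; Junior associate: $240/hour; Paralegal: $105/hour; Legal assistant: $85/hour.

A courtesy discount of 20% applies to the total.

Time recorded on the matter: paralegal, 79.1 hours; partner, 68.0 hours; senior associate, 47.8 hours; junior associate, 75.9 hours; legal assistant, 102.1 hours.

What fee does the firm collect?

$69,164.00

Partner: 68.0 × $455 = $30,940.00
Senior associate: 47.8 × $425 = $20,315.00
Junior associate: 75.9 × $240 = $18,216.00
Paralegal: 79.1 × $105 = $8,305.50
Legal assistant: 102.1 × $85 = $8,678.50
Subtotal: $86,455.00
Less 20% discount: −$17,291.00
Total: $86,455.00 − $17,291.00 = $69,164.00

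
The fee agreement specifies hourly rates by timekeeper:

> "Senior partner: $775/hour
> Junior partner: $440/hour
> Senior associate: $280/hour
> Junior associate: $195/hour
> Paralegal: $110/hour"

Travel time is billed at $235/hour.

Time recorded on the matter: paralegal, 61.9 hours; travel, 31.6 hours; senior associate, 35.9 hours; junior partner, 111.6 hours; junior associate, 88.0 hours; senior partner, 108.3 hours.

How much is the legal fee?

Senior partner: 108.3 × $775 = $83,932.50
Junior partner: 111.6 × $440 = $49,104.00
Senior associate: 35.9 × $280 = $10,052.00
Junior associate: 88.0 × $195 = $17,160.00
Paralegal: 61.9 × $110 = $6,809.00
Subtotal: $83,932.50 + $49,104.00 + $10,052.00 + $17,160.00 + $6,809.00 = $167,057.50
Travel: 31.6 × $235 = $7,426.00
Total: $167,057.50 + $7,426.00 = $174,483.50

$174,483.50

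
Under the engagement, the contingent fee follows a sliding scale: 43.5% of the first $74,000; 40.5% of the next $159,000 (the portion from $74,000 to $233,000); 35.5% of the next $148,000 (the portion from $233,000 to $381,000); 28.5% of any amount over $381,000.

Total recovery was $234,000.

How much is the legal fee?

$96,940.00

First $74,000 at 43.5% = $32,190.00
Next $159,000 at 40.5% = $64,395.00
Remaining $1,000 at 35.5% = $355.00
Fee: $32,190.00 + $64,395.00 + $355.00 = $96,940.00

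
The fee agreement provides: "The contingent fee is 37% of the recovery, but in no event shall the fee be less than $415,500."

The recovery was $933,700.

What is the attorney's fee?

$415,500.00

37% of $933,700 = $345,469.00
That is below the $415,500 minimum, so the minimum applies.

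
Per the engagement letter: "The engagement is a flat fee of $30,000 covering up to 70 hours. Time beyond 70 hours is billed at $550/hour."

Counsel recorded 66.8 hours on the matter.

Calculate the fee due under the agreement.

$30,000.00

66.8 hours is within the 70-hour scope; only the flat fee applies.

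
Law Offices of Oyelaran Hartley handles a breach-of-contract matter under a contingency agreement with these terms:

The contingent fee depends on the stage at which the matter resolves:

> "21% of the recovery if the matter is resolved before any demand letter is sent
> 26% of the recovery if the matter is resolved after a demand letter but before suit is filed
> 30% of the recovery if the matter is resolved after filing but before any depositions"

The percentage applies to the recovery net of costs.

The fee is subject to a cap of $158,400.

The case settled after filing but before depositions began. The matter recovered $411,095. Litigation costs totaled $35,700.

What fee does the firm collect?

$112,618.50

Fee base (net of costs): $411,095 − $35,700 = $375,395
The matter settled after filing but before depositions began, so the 30% rate applies.
$375,395 × 30% = $112,618.50
$112,618.50 is under the $158,400 cap.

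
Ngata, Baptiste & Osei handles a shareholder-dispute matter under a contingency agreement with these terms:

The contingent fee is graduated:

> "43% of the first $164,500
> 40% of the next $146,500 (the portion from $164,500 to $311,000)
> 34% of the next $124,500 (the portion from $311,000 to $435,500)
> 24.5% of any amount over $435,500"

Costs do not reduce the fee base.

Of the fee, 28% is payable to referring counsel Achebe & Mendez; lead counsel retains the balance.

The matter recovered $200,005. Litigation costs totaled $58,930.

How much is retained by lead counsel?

Fee base is the gross recovery, $200,005; costs are reimbursed separately.
First $164,500 at 43% = $70,735.00
Remaining $35,505 at 40% = $14,202.00
Fee: $70,735.00 + $14,202.00 = $84,937.00
Referral share: 28% of $84,937.00 = $23,782.36; lead counsel retains $84,937.00 − $23,782.36 = $61,154.64.

$61,154.64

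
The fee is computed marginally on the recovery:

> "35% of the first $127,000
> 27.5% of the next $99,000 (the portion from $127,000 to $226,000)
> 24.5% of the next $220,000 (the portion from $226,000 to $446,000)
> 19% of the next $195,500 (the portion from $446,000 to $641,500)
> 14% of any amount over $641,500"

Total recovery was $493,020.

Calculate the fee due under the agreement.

First $127,000 at 35% = $44,450.00
Next $99,000 at 27.5% = $27,225.00
Next $220,000 at 24.5% = $53,900.00
Remaining $47,020 at 19% = $8,933.80
Fee: $44,450.00 + $27,225.00 + $53,900.00 + $8,933.80 = $134,508.80

$134,508.80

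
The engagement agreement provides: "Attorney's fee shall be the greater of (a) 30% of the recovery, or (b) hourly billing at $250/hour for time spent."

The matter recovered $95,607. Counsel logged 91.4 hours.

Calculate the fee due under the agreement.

$28,682.10

(a) 30% of $95,607 = $28,682.10
(b) 91.4 × $250 = $22,850.00
The greater is (a): $28,682.10.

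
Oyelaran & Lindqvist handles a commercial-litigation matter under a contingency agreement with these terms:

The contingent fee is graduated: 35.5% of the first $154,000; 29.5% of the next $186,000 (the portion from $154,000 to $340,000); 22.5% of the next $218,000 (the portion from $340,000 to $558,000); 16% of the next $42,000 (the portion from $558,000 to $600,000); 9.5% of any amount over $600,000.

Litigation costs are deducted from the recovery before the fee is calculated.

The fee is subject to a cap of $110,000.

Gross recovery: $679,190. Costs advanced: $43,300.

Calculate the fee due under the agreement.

Fee base (net of costs): $679,190 − $43,300 = $635,890
First $154,000 at 35.5% = $54,670.00
Next $186,000 at 29.5% = $54,870.00
Next $218,000 at 22.5% = $49,050.00
Next $42,000 at 16% = $6,720.00
Remaining $35,890 at 9.5% = $3,409.55
Fee: $54,670.00 + $54,870.00 + $49,050.00 + $6,720.00 + $3,409.55 = $168,719.55
$168,719.55 exceeds the $110,000 cap, so the fee is capped at $110,000.00.

$110,000.00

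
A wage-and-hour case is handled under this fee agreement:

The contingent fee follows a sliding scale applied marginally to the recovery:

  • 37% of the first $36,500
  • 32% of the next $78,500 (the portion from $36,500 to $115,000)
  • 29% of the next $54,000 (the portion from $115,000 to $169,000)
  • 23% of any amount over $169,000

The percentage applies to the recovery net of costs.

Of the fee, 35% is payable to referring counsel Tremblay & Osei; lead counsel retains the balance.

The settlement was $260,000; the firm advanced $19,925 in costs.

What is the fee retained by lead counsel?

Fee base (net of costs): $260,000 − $19,925 = $240,075
First $36,500 at 37% = $13,505.00
Next $78,500 at 32% = $25,120.00
Next $54,000 at 29% = $15,660.00
Remaining $71,075 at 23% = $16,347.25
Fee: $13,505.00 + $25,120.00 + $15,660.00 + $16,347.25 = $70,632.25
Referral share: 35% of $70,632.25 = $24,721.29; lead counsel retains $70,632.25 − $24,721.29 = $45,910.96.

$45,910.96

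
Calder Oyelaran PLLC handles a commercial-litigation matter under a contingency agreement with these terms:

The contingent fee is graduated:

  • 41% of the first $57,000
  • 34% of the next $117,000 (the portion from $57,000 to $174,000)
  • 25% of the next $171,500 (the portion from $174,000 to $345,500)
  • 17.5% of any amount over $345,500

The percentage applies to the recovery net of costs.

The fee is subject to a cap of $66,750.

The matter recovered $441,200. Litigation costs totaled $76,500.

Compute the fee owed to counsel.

$66,750.00

Fee base (net of costs): $441,200 − $76,500 = $364,700
First $57,000 at 41% = $23,370.00
Next $117,000 at 34% = $39,780.00
Next $171,500 at 25% = $42,875.00
Remaining $19,200 at 17.5% = $3,360.00
Fee: $23,370.00 + $39,780.00 + $42,875.00 + $3,360.00 = $109,385.00
$109,385.00 exceeds the $66,750 cap, so the fee is capped at $66,750.00.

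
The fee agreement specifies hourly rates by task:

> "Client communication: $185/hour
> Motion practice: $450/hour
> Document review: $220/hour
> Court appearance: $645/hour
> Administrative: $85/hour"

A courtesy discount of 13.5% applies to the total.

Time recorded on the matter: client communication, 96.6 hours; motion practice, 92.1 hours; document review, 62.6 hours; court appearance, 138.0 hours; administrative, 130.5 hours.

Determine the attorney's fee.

$149,809.78

Client communication: 96.6 × $185 = $17,871.00
Motion practice: 92.1 × $450 = $41,445.00
Document review: 62.6 × $220 = $13,772.00
Court appearance: 138.0 × $645 = $89,010.00
Administrative: 130.5 × $85 = $11,092.50
Subtotal: $173,190.50
Less 13.5% discount: −$23,380.72
Total: $173,190.50 − $23,380.72 = $149,809.78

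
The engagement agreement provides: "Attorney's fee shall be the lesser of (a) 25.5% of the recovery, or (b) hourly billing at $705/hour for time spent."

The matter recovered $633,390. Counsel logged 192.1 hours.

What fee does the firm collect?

(a) 25.5% of $633,390 = $161,514.45
(b) 192.1 × $705 = $135,430.50
The lesser is (b): $135,430.50.

$135,430.50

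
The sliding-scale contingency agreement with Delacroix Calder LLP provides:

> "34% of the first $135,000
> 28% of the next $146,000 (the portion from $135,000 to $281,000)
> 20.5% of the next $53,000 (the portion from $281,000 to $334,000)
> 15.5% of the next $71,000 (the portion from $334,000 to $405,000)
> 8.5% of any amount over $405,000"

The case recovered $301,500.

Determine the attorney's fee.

First $135,000 at 34% = $45,900.00
Next $146,000 at 28% = $40,880.00
Remaining $20,500 at 20.5% = $4,202.50
Fee: $45,900.00 + $40,880.00 + $4,202.50 = $90,982.50

$90,982.50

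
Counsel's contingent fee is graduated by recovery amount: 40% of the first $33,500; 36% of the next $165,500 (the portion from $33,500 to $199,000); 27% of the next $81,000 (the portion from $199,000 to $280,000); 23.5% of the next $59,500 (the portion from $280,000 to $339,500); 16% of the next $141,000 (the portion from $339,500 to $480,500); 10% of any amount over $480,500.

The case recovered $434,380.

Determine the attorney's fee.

$124,013.30

First $33,500 at 40% = $13,400.00
Next $165,500 at 36% = $59,580.00
Next $81,000 at 27% = $21,870.00
Next $59,500 at 23.5% = $13,982.50
Remaining $94,880 at 16% = $15,180.80
Fee: $13,400.00 + $59,580.00 + $21,870.00 + $13,982.50 + $15,180.80 = $124,013.30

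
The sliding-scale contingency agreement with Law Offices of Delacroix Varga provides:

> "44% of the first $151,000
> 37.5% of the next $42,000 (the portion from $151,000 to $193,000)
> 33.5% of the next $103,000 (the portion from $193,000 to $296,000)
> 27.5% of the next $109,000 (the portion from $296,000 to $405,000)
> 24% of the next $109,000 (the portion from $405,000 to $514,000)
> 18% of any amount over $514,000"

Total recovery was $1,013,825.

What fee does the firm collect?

First $151,000 at 44% = $66,440.00
Next $42,000 at 37.5% = $15,750.00
Next $103,000 at 33.5% = $34,505.00
Next $109,000 at 27.5% = $29,975.00
Next $109,000 at 24% = $26,160.00
Remaining $499,825 at 18% = $89,968.50
Fee: $66,440.00 + $15,750.00 + $34,505.00 + $29,975.00 + $26,160.00 + $89,968.50 = $262,798.50

$262,798.50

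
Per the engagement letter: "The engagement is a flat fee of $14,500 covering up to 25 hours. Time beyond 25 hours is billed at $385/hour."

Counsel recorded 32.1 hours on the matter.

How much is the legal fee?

Flat fee: $14,500.00
Excess hours: 32.1 − 25 = 7.1
Overrun: 7.1 × $385 = $2,733.50
Total: $14,500.00 + $2,733.50 = $17,233.50

$17,233.50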